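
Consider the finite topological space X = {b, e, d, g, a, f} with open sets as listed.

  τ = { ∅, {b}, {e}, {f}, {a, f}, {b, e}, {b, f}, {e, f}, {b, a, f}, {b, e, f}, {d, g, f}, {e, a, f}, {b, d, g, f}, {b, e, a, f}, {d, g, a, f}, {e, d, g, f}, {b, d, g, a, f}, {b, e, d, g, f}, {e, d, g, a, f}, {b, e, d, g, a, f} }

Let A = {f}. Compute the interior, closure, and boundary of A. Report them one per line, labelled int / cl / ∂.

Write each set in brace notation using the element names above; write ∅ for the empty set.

interior: largest open inside A is {f} (from ∅, {f})
cl via duality: int({b, e, d, g, a}) = {b, e}, so X∖{b, e} = {d, g, a, f}
cl∖int = {d, g, a}

int(A) = {f}
cl(A)  = {d, g, a, f}
∂A     = {d, g, a}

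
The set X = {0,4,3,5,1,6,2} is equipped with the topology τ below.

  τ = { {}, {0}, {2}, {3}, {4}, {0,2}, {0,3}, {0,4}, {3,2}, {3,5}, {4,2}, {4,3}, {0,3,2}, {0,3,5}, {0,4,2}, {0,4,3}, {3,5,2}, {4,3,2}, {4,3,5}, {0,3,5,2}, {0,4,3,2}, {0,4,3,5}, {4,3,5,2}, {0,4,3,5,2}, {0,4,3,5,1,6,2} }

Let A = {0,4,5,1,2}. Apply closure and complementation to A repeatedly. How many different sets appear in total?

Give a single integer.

cl via duality: int({3,6}) = {3}, so X∖{3} = {0,4,5,1,6,2}
Write k for closure, c for complement:
  1. A     = {0,4,5,1,2}
  2. kA    = {0,4,5,1,6,2}
  3. cA    = {3,6}
  4. ckA   = {3}
  5. kcA   = {3,5,1,6}
  6. ckcA  = {0,4,2}
  7. kckcA = {0,4,1,6,2}
  8. ckckcA = {3,5}
applying k or c yields no new set

8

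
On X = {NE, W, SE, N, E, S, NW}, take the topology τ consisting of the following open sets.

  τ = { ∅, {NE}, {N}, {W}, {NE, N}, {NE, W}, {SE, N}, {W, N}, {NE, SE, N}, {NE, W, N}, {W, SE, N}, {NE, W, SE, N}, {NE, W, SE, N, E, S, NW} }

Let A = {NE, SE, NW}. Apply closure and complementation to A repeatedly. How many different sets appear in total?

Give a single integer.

8

complement {W, N, E, S}; its interior {W, N}; cl(A) = X∖{W, N} = {NE, SE, E, S, NW}
With k = closure, c = complement:
  1. A     = {NE, SE, NW}
  2. kA    = {NE, SE, E, S, NW}
  3. cA    = {W, N, E, S}
  4. ckA   = {W, N}
  5. kcA   = {W, SE, N, E, S, NW}
  6. ckcA  = {NE}
  7. kckcA = {NE, E, S, NW}
  8. ckckcA = {W, SE, N}
k, c of each give nothing new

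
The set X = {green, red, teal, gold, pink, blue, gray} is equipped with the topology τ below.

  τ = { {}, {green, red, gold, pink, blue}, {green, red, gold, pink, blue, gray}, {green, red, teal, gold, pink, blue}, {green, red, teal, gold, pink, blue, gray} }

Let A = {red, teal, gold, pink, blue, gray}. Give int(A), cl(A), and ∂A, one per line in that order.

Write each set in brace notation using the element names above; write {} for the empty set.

int(A) = {}
cl(A)  = {green, red, teal, gold, pink, blue, gray}
∂A     = {green, red, teal, gold, pink, blue, gray}

open subsets of A: {}; so int(A) = {}
closure: X∖int(X∖A) = X∖{} = {green, red, teal, gold, pink, blue, gray}
∂A = {green, red, teal, gold, pink, blue, gray} minus {} = {green, red, teal, gold, pink, blue, gray}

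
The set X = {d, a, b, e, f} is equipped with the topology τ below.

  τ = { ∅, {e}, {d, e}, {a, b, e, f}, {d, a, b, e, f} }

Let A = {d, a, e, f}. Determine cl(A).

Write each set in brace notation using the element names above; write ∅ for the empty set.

X∖A={b}, int(X∖A)=∅, hence cl(A)={d, a, b, e, f}

{d, a, b, e, f}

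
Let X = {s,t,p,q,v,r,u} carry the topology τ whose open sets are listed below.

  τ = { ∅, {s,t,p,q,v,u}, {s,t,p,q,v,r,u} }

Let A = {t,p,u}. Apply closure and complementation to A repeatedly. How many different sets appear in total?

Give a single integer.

closure: X∖int(X∖A) = X∖∅ = {s,t,p,q,v,r,u}
Let k=closure and c=complement:
  1. A     = {t,p,u}
  2. kA    = {s,t,p,q,v,r,u}
  3. cA    = {s,q,v,r}
  4. ckA   = ∅
— saturated at 4

4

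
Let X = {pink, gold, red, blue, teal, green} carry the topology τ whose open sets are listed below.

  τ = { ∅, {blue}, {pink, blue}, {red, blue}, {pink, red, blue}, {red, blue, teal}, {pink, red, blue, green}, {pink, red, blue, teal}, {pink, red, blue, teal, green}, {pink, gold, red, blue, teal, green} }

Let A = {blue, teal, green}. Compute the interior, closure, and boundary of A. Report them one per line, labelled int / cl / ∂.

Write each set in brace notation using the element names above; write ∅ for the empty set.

interior: largest open inside A is {blue} (from ∅, {blue})
cl via duality: int({pink, gold, red}) = ∅, so X∖∅ = {pink, gold, red, blue, teal, green}
cl∖int = {pink, gold, red, teal, green}

int(A) = {blue}
cl(A)  = {pink, gold, red, blue, teal, green}
∂A     = {pink, gold, red, teal, green}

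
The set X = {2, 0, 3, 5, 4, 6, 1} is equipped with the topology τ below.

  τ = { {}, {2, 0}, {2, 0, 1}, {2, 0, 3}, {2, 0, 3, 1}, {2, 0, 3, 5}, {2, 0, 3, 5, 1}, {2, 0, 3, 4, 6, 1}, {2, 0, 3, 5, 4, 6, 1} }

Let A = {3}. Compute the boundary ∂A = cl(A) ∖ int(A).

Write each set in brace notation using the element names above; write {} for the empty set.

interior: largest open inside A is {} (from {})
cl via duality: int({2, 0, 5, 4, 6, 1}) = {2, 0, 1}, so X∖{2, 0, 1} = {3, 5, 4, 6}
cl∖int = {3, 5, 4, 6}

{3, 5, 4, 6}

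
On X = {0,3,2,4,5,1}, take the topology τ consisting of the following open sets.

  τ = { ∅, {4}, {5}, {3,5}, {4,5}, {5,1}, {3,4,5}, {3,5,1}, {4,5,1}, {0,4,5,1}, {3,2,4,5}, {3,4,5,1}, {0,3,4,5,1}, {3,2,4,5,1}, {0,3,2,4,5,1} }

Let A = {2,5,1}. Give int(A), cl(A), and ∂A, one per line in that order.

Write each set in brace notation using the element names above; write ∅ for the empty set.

int(A) = {5,1}
cl(A)  = {0,3,2,5,1}
∂A     = {0,3,2}

interior: largest open inside A is {5,1} (from ∅, {5}, {5,1})
cl via duality: int({0,3,4}) = {4}, so X∖{4} = {0,3,2,5,1}
cl∖int = {0,3,2}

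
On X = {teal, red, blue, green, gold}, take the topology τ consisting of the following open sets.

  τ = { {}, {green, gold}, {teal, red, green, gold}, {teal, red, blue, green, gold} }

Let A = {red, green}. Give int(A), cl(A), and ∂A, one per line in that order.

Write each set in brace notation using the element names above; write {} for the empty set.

int(A) = {}
cl(A)  = {teal, red, blue, green, gold}
∂A     = {teal, red, blue, green, gold}

U open, U⊆A: {}. int(A) = ⋃ = {}
X∖A={teal, blue, gold}, int(X∖A)={}, hence cl(A)={teal, red, blue, green, gold}
∂A: remove int from cl → {teal, red, blue, green, gold}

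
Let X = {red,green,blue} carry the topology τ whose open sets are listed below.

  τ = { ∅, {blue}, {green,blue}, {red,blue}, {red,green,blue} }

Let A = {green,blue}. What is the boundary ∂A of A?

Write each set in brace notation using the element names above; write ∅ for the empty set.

{red}

open subsets of A: ∅, {blue}, {green,blue}; so int(A) = {green,blue}
closure: X∖int(X∖A) = X∖∅ = {red,green,blue}
∂A = {red,green,blue} minus {green,blue} = {red}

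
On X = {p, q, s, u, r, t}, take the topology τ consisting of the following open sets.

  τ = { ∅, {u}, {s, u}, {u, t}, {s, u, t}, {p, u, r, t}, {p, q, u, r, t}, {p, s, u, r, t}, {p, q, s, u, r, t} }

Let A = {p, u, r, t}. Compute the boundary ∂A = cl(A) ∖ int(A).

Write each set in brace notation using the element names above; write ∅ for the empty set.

{q, s}

open subsets of A: ∅, {u}, {u, t}, {p, u, r, t}; so int(A) = {p, u, r, t}
closure: X∖int(X∖A) = X∖∅ = {p, q, s, u, r, t}
∂A = {p, q, s, u, r, t} minus {p, u, r, t} = {q, s}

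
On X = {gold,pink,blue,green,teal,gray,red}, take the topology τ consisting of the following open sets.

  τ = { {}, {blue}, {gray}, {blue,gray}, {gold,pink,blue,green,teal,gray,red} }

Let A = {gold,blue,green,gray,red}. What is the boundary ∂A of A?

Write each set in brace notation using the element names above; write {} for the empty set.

{gold,pink,green,teal,red}

opens ⊆ A: {}, {gray}, {blue}, {blue,gray}; union → int = {blue,gray}
complement {pink,teal}; its interior {}; cl(A) = X∖{} = {gold,pink,blue,green,teal,gray,red}
boundary = {gold,pink,blue,green,teal,gray,red} ∖ {blue,gray} = {gold,pink,green,teal,red}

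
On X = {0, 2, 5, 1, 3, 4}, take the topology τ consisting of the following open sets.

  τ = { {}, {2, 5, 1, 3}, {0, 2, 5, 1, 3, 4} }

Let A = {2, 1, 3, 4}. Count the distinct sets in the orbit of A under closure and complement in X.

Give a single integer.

cl via duality: int({0, 5}) = {}, so X∖{} = {0, 2, 5, 1, 3, 4}
Write k for closure, c for complement:
  1. A     = {2, 1, 3, 4}
  2. kA    = {0, 2, 5, 1, 3, 4}
  3. cA    = {0, 5}
  4. ckA   = {}
applying k or c yields no new set

4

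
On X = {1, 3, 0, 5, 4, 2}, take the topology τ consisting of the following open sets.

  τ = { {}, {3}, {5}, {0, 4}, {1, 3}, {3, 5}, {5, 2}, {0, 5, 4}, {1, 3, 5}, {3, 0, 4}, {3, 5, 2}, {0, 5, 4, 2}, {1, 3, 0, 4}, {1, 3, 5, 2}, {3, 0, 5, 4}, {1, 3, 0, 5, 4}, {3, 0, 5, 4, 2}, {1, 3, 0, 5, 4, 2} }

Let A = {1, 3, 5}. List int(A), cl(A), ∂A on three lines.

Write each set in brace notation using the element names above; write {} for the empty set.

int(A) = {1, 3, 5}
cl(A)  = {1, 3, 5, 2}
∂A     = {2}

open subsets of A: {}, {5}, {3}, {1, 3}, {3, 5}, {1, 3, 5}; so int(A) = {1, 3, 5}
closure: X∖int(X∖A) = X∖{0, 4} = {1, 3, 5, 2}
∂A = {1, 3, 5, 2} minus {1, 3, 5} = {2}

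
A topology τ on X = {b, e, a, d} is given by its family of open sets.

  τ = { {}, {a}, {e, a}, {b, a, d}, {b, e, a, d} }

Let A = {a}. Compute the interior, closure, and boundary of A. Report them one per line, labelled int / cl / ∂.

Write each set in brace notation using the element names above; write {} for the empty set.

int(A) = {a}
cl(A)  = {b, e, a, d}
∂A     = {b, e, d}

interior: largest open inside A is {a} (from {}, {a})
cl via duality: int({b, e, d}) = {}, so X∖{} = {b, e, a, d}
cl∖int = {b, e, d}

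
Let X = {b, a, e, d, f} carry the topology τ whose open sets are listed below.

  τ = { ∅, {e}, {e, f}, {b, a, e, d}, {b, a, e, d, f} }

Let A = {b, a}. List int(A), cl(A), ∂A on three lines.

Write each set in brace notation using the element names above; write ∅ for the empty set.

U open, U⊆A: ∅. int(A) = ⋃ = ∅
X∖A={e, d, f}, int(X∖A)={e, f}, hence cl(A)={b, a, d}
∂A: remove int from cl → {b, a, d}

int(A) = ∅
cl(A)  = {b, a, d}
∂A     = {b, a, d}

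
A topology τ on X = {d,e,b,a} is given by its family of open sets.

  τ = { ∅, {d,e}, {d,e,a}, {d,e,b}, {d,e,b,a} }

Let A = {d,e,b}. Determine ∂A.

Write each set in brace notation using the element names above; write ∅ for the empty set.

interior: largest open inside A is {d,e,b} (from ∅, {d,e}, {d,e,b})
cl via duality: int({a}) = ∅, so X∖∅ = {d,e,b,a}
cl∖int = {a}

{a}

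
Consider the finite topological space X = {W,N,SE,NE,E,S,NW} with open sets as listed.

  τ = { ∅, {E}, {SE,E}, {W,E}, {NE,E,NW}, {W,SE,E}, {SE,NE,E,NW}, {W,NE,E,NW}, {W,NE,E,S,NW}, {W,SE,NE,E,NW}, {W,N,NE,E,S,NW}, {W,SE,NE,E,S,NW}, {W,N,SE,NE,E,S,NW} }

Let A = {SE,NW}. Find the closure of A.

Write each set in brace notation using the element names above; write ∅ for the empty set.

cl via duality: int({W,N,NE,E,S}) = {W,E}, so X∖{W,E} = {N,SE,NE,S,NW}

{N,SE,NE,S,NW}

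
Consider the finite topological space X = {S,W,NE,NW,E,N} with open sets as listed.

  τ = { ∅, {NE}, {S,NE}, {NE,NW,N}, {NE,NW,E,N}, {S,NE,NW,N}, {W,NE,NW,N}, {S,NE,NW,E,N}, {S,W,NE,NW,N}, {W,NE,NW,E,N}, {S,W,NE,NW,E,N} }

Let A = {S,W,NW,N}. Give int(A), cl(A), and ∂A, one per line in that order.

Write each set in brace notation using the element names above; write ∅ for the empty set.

opens ⊆ A: ∅; union → int = ∅
complement {NE,E}; its interior {NE}; cl(A) = X∖{NE} = {S,W,NW,E,N}
boundary = {S,W,NW,E,N} ∖ ∅ = {S,W,NW,E,N}

int(A) = ∅
cl(A)  = {S,W,NW,E,N}
∂A     = {S,W,NW,E,N}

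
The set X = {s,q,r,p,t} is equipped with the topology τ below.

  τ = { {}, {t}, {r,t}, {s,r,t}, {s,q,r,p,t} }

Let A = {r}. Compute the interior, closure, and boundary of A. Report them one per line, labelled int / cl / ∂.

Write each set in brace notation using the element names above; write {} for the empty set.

U open, U⊆A: {}. int(A) = ⋃ = {}
X∖A={s,q,p,t}, int(X∖A)={t}, hence cl(A)={s,q,r,p}
∂A: remove int from cl → {s,q,r,p}

int(A) = {}
cl(A)  = {s,q,r,p}
∂A     = {s,q,r,p}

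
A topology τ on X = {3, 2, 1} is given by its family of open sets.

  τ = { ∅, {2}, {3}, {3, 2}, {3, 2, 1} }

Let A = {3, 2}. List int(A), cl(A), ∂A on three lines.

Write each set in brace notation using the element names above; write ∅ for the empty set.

int(A) = {3, 2}
cl(A)  = {3, 2, 1}
∂A     = {1}

open subsets of A: ∅, {2}, {3}, {3, 2}; so int(A) = {3, 2}
closure: X∖int(X∖A) = X∖∅ = {3, 2, 1}
∂A = {3, 2, 1} minus {3, 2} = {1}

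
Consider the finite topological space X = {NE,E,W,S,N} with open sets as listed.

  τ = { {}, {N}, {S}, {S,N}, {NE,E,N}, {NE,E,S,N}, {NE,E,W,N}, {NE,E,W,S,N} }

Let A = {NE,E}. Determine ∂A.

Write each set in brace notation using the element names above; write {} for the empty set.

U open, U⊆A: {}. int(A) = ⋃ = {}
X∖A={W,S,N}, int(X∖A)={S,N}, hence cl(A)={NE,E,W}
∂A: remove int from cl → {NE,E,W}

{NE,E,W}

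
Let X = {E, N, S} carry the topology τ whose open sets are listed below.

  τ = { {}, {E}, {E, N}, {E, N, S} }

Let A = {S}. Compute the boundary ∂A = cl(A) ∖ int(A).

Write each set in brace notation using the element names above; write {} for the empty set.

{S}

U open, U⊆A: {}. int(A) = ⋃ = {}
X∖A={E, N}, int(X∖A)={E, N}, hence cl(A)={S}
∂A: remove int from cl → {S}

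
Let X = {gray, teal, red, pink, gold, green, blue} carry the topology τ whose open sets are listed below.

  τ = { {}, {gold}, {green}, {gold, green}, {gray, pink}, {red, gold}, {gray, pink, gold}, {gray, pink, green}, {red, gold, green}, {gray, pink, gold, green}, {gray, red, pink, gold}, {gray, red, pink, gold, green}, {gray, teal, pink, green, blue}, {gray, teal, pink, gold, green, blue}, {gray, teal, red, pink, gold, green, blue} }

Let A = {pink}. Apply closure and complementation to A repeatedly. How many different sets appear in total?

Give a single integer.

8

cl via duality: int({gray, teal, red, gold, green, blue}) = {red, gold, green}, so X∖{red, gold, green} = {gray, teal, pink, blue}
Write k for closure, c for complement:
  1. A     = {pink}
  2. kA    = {gray, teal, pink, blue}
  3. cA    = {gray, teal, red, gold, green, blue}
  4. ckA   = {red, gold, green}
  5. kcA   = {gray, teal, red, pink, gold, green, blue}
  6. kckA  = {teal, red, gold, green, blue}
  7. ckcA  = {}
  8. ckckA = {gray, pink}
applying k or c yields no new set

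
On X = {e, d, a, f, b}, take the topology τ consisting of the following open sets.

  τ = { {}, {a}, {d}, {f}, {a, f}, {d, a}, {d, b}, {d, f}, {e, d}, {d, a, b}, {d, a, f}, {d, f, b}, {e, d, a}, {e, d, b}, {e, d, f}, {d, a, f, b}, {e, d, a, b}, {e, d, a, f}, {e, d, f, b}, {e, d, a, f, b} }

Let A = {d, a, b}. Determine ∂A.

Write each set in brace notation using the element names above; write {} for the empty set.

U open, U⊆A: {}, {a}, {d}, {d, b}, {d, a}, {d, a, b}. int(A) = ⋃ = {d, a, b}
X∖A={e, f}, int(X∖A)={f}, hence cl(A)={e, d, a, b}
∂A: remove int from cl → {e}

{e}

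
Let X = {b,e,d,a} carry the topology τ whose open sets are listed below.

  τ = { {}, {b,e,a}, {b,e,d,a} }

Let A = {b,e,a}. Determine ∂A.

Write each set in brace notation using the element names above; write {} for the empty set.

open subsets of A: {}, {b,e,a}; so int(A) = {b,e,a}
closure: X∖int(X∖A) = X∖{} = {b,e,d,a}
∂A = {b,e,d,a} minus {b,e,a} = {d}

{d}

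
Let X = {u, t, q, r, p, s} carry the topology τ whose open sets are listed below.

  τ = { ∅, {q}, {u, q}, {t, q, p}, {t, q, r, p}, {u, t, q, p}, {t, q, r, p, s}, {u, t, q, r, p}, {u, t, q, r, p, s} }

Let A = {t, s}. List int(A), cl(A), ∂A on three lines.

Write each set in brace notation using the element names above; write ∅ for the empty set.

interior: largest open inside A is ∅ (from ∅)
cl via duality: int({u, q, r, p}) = {u, q}, so X∖{u, q} = {t, r, p, s}
cl∖int = {t, r, p, s}

int(A) = ∅
cl(A)  = {t, r, p, s}
∂A     = {t, r, p, s}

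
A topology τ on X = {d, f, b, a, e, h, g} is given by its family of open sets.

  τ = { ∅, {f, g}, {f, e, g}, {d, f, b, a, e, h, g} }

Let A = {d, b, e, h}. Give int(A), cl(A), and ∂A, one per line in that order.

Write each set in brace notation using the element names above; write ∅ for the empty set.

interior: largest open inside A is ∅ (from ∅)
cl via duality: int({f, a, g}) = {f, g}, so X∖{f, g} = {d, b, a, e, h}
cl∖int = {d, b, a, e, h}

int(A) = ∅
cl(A)  = {d, b, a, e, h}
∂A     = {d, b, a, e, h}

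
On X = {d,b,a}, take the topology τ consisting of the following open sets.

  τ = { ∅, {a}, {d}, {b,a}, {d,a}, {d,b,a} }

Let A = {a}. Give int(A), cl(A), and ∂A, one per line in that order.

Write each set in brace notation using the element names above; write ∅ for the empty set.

int(A) = {a}
cl(A)  = {b,a}
∂A     = {b}

open subsets of A: ∅, {a}; so int(A) = {a}
closure: X∖int(X∖A) = X∖{d} = {b,a}
∂A = {b,a} minus {a} = {b}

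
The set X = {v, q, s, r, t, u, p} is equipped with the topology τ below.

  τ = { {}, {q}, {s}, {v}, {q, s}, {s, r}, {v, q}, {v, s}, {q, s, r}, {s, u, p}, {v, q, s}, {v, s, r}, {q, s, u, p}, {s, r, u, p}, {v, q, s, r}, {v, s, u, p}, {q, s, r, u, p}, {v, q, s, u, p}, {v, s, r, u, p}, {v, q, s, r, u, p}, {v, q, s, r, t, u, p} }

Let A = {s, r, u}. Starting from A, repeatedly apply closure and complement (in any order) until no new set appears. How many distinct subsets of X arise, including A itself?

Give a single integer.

X∖A={v, q, t, p}, int(X∖A)={v, q}, hence cl(A)={s, r, t, u, p}
Orbit (k=closure, c=complement):
  1. A     = {s, r, u}
  2. kA    = {s, r, t, u, p}
  3. cA    = {v, q, t, p}
  4. ckA   = {v, q}
  5. kcA   = {v, q, t, u, p}
  6. kckA  = {v, q, t}
  7. ckcA  = {s, r}
  8. ckckA = {s, r, u, p}
(closed under both — stop)

8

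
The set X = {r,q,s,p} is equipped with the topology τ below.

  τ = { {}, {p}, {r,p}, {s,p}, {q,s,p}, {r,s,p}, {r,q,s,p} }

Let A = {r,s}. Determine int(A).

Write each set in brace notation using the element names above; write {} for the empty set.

{}

U open, U⊆A: {}. int(A) = ⋃ = {}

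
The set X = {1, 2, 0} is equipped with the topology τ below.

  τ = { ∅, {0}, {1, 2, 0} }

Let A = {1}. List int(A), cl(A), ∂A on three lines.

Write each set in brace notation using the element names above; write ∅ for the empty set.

interior: largest open inside A is ∅ (from ∅)
cl via duality: int({2, 0}) = {0}, so X∖{0} = {1, 2}
cl∖int = {1, 2}

int(A) = ∅
cl(A)  = {1, 2}
∂A     = {1, 2}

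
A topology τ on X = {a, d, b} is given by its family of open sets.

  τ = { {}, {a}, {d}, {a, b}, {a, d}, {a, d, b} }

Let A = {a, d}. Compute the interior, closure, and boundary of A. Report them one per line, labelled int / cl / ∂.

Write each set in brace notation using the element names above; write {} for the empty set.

interior: largest open inside A is {a, d} (from {}, {d}, {a}, {a, d})
cl via duality: int({b}) = {}, so X∖{} = {a, d, b}
cl∖int = {b}

int(A) = {a, d}
cl(A)  = {a, d, b}
∂A     = {b}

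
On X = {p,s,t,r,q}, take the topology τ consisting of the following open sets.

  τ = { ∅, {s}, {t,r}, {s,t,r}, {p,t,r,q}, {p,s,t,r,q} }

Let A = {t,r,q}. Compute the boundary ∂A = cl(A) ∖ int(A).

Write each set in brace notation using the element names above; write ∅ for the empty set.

open subsets of A: ∅, {t,r}; so int(A) = {t,r}
closure: X∖int(X∖A) = X∖{s} = {p,t,r,q}
∂A = {p,t,r,q} minus {t,r} = {p,q}

{p,q}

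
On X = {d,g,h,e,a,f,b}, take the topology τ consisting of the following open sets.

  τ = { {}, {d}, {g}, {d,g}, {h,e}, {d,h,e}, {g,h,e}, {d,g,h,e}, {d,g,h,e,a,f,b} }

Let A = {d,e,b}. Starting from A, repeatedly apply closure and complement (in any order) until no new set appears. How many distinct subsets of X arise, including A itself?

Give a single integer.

cl via duality: int({g,h,a,f}) = {g}, so X∖{g} = {d,h,e,a,f,b}
Write k for closure, c for complement:
  1. A     = {d,e,b}
  2. kA    = {d,h,e,a,f,b}
  3. cA    = {g,h,a,f}
  4. ckA   = {g}
  5. kcA   = {g,h,e,a,f,b}
  6. kckA  = {g,a,f,b}
  7. ckcA  = {d}
  8. ckckA = {d,h,e}
  9. kckcA = {d,a,f,b}
  10. ckckcA = {g,h,e}
applying k or c yields no new set

10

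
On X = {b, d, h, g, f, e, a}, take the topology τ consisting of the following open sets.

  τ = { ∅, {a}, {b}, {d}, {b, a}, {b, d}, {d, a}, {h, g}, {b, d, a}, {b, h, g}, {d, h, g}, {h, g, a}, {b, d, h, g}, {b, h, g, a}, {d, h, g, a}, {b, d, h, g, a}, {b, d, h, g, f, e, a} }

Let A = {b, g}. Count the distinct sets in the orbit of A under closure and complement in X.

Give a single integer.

10

X∖A={d, h, f, e, a}, int(X∖A)={d, a}, hence cl(A)={b, h, g, f, e}
Orbit (k=closure, c=complement):
  1. A     = {b, g}
  2. kA    = {b, h, g, f, e}
  3. cA    = {d, h, f, e, a}
  4. ckA   = {d, a}
  5. kcA   = {d, h, g, f, e, a}
  6. kckA  = {d, f, e, a}
  7. ckcA  = {b}
  8. ckckA = {b, h, g}
  9. kckcA = {b, f, e}
  10. ckckcA = {d, h, g, a}
(closed under both — stop)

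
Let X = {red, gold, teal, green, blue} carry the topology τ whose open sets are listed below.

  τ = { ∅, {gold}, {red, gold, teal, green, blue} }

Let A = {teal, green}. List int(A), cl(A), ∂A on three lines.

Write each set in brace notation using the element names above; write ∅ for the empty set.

int(A) = ∅
cl(A)  = {red, teal, green, blue}
∂A     = {red, teal, green, blue}

open subsets of A: ∅; so int(A) = ∅
closure: X∖int(X∖A) = X∖{gold} = {red, teal, green, blue}
∂A = {red, teal, green, blue} minus ∅ = {red, teal, green, blue}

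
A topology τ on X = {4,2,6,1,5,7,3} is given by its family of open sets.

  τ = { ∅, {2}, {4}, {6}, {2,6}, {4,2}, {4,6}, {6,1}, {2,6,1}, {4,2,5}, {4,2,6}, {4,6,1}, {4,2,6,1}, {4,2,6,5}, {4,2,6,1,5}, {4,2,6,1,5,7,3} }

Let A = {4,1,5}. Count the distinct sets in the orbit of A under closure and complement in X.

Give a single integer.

8

X∖A={2,6,7,3}, int(X∖A)={2,6}, hence cl(A)={4,1,5,7,3}
Orbit (k=closure, c=complement):
  1. A     = {4,1,5}
  2. kA    = {4,1,5,7,3}
  3. cA    = {2,6,7,3}
  4. ckA   = {2,6}
  5. kcA   = {2,6,1,5,7,3}
  6. ckcA  = {4}
  7. kckcA = {4,5,7,3}
  8. ckckcA = {2,6,1}
(closed under both — stop)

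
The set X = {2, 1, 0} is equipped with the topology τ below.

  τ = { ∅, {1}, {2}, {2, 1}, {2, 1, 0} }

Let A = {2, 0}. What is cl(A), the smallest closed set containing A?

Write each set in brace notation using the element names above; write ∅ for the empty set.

X∖A={1}, int(X∖A)={1}, hence cl(A)={2, 0}

{2, 0}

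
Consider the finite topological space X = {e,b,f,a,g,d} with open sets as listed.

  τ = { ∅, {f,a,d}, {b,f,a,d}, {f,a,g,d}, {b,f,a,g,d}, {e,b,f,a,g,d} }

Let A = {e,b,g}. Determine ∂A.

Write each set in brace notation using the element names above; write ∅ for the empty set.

opens ⊆ A: ∅; union → int = ∅
complement {f,a,d}; its interior {f,a,d}; cl(A) = X∖{f,a,d} = {e,b,g}
boundary = {e,b,g} ∖ ∅ = {e,b,g}

{e,b,g}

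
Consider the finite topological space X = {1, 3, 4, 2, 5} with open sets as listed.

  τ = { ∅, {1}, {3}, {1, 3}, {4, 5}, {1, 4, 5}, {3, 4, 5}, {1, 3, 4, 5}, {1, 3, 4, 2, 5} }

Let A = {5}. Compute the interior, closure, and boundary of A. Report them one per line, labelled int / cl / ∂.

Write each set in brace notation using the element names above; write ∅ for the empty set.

opens ⊆ A: ∅; union → int = ∅
complement {1, 3, 4, 2}; its interior {1, 3}; cl(A) = X∖{1, 3} = {4, 2, 5}
boundary = {4, 2, 5} ∖ ∅ = {4, 2, 5}

int(A) = ∅
cl(A)  = {4, 2, 5}
∂A     = {4, 2, 5}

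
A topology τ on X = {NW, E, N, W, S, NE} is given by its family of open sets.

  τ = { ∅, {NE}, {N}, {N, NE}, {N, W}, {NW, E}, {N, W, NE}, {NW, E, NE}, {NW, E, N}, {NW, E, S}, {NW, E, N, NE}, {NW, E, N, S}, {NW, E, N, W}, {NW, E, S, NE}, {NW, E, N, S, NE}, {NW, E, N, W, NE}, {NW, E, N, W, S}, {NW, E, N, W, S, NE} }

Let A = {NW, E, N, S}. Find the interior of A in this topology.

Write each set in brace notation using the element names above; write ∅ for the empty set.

opens ⊆ A: ∅, {N}, {NW, E}, {NW, E, S}, {NW, E, N}, {NW, E, N, S}; union → int = {NW, E, N, S}

{NW, E, N, S}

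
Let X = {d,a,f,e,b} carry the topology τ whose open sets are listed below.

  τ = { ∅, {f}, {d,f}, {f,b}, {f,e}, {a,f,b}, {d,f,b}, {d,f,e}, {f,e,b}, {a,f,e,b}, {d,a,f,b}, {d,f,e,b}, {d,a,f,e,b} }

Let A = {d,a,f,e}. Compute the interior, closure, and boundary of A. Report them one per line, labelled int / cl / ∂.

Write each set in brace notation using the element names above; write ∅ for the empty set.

U open, U⊆A: ∅, {f}, {d,f}, {f,e}, {d,f,e}. int(A) = ⋃ = {d,f,e}
X∖A={b}, int(X∖A)=∅, hence cl(A)={d,a,f,e,b}
∂A: remove int from cl → {a,b}

int(A) = {d,f,e}
cl(A)  = {d,a,f,e,b}
∂A     = {a,b}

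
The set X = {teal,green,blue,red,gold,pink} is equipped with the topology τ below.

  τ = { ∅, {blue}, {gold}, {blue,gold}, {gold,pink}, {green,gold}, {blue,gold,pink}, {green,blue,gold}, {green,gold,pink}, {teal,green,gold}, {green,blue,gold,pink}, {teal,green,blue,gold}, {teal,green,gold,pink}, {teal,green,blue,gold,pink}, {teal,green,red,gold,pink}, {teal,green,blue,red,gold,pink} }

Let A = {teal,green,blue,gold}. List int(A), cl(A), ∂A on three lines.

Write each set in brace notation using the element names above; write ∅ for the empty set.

open subsets of A: ∅, {gold}, {blue}, {green,gold}, {blue,gold}, {green,blue,gold}, {teal,green,gold}, {teal,green,blue,gold}; so int(A) = {teal,green,blue,gold}
closure: X∖int(X∖A) = X∖∅ = {teal,green,blue,red,gold,pink}
∂A = {teal,green,blue,red,gold,pink} minus {teal,green,blue,gold} = {red,pink}

int(A) = {teal,green,blue,gold}
cl(A)  = {teal,green,blue,red,gold,pink}
∂A     = {red,pink}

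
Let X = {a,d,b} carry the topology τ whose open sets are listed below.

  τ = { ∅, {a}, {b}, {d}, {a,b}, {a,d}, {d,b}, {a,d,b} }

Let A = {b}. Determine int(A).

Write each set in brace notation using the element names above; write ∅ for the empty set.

U open, U⊆A: ∅, {b}. int(A) = ⋃ = {b}

{b}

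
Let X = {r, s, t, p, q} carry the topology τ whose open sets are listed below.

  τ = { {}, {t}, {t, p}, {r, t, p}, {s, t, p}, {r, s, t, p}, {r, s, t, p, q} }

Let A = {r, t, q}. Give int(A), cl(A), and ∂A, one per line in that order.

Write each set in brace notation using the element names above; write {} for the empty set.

int(A) = {t}
cl(A)  = {r, s, t, p, q}
∂A     = {r, s, p, q}

U open, U⊆A: {}, {t}. int(A) = ⋃ = {t}
X∖A={s, p}, int(X∖A)={}, hence cl(A)={r, s, t, p, q}
∂A: remove int from cl → {r, s, p, q}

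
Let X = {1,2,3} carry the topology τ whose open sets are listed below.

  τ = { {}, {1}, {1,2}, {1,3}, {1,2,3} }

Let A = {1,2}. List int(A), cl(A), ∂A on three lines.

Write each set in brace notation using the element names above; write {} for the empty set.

int(A) = {1,2}
cl(A)  = {1,2,3}
∂A     = {3}

opens ⊆ A: {}, {1}, {1,2}; union → int = {1,2}
complement {3}; its interior {}; cl(A) = X∖{} = {1,2,3}
boundary = {1,2,3} ∖ {1,2} = {3}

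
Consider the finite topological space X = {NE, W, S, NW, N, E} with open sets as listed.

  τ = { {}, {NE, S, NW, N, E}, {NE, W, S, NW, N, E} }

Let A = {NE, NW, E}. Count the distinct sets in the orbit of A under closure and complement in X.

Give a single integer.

4

cl via duality: int({W, S, N}) = {}, so X∖{} = {NE, W, S, NW, N, E}
Write k for closure, c for complement:
  1. A     = {NE, NW, E}
  2. kA    = {NE, W, S, NW, N, E}
  3. cA    = {W, S, N}
  4. ckA   = {}
applying k or c yields no new set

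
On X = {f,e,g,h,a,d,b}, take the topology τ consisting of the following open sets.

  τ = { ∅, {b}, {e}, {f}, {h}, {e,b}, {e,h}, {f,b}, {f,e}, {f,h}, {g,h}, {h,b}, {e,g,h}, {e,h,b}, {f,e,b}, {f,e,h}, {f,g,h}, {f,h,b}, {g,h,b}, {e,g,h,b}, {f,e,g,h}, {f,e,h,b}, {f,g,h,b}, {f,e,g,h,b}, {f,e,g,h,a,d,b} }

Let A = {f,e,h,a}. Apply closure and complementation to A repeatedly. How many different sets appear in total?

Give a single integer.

8

cl via duality: int({g,d,b}) = {b}, so X∖{b} = {f,e,g,h,a,d}
Write k for closure, c for complement:
  1. A     = {f,e,h,a}
  2. kA    = {f,e,g,h,a,d}
  3. cA    = {g,d,b}
  4. ckA   = {b}
  5. kcA   = {g,a,d,b}
  6. kckA  = {a,d,b}
  7. ckcA  = {f,e,h}
  8. ckckA = {f,e,g,h}
applying k or c yields no new set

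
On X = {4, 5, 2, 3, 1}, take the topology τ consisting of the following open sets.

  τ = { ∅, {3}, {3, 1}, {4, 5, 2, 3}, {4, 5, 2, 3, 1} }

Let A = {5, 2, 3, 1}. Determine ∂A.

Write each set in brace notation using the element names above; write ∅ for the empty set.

U open, U⊆A: ∅, {3}, {3, 1}. int(A) = ⋃ = {3, 1}
X∖A={4}, int(X∖A)=∅, hence cl(A)={4, 5, 2, 3, 1}
∂A: remove int from cl → {4, 5, 2}

{4, 5, 2}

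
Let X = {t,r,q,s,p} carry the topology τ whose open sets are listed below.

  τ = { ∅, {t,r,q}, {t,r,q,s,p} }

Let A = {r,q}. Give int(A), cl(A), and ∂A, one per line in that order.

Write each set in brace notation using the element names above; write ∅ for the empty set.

interior: largest open inside A is ∅ (from ∅)
cl via duality: int({t,s,p}) = ∅, so X∖∅ = {t,r,q,s,p}
cl∖int = {t,r,q,s,p}

int(A) = ∅
cl(A)  = {t,r,q,s,p}
∂A     = {t,r,q,s,p}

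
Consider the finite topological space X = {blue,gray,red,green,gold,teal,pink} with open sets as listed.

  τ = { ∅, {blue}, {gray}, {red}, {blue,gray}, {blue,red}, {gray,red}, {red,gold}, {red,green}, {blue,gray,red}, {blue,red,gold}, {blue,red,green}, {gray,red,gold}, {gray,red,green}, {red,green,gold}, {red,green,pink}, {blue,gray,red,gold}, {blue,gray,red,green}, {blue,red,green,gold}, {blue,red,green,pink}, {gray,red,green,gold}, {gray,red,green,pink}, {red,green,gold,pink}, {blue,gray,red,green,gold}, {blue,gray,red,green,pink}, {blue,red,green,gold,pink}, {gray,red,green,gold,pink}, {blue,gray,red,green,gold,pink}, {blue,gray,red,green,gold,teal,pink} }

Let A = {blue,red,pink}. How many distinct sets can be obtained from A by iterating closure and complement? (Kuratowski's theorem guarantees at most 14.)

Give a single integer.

8

complement {gray,green,gold,teal}; its interior {gray}; cl(A) = X∖{gray} = {blue,red,green,gold,teal,pink}
With k = closure, c = complement:
  1. A     = {blue,red,pink}
  2. kA    = {blue,red,green,gold,teal,pink}
  3. cA    = {gray,green,gold,teal}
  4. ckA   = {gray}
  5. kcA   = {gray,green,gold,teal,pink}
  6. kckA  = {gray,teal}
  7. ckcA  = {blue,red}
  8. ckckA = {blue,red,green,gold,pink}
k, c of each give nothing new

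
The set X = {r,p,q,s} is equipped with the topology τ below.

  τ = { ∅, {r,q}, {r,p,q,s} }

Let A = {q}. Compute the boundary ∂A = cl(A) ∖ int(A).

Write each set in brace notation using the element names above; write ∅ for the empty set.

interior: largest open inside A is ∅ (from ∅)
cl via duality: int({r,p,s}) = ∅, so X∖∅ = {r,p,q,s}
cl∖int = {r,p,q,s}

{r,p,q,s}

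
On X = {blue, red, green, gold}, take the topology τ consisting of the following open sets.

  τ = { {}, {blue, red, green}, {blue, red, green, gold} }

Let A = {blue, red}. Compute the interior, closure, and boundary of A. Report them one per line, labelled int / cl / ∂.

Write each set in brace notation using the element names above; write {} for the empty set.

opens ⊆ A: {}; union → int = {}
complement {green, gold}; its interior {}; cl(A) = X∖{} = {blue, red, green, gold}
boundary = {blue, red, green, gold} ∖ {} = {blue, red, green, gold}

int(A) = {}
cl(A)  = {blue, red, green, gold}
∂A     = {blue, red, green, gold}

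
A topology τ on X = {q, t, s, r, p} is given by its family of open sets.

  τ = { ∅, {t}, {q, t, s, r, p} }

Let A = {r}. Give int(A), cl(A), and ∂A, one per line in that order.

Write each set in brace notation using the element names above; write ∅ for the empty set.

open subsets of A: ∅; so int(A) = ∅
closure: X∖int(X∖A) = X∖{t} = {q, s, r, p}
∂A = {q, s, r, p} minus ∅ = {q, s, r, p}

int(A) = ∅
cl(A)  = {q, s, r, p}
∂A     = {q, s, r, p}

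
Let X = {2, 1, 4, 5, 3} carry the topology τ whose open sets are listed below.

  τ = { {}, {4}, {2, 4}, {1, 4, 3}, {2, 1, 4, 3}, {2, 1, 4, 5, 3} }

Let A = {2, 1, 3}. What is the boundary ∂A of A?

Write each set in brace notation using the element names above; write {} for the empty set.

open subsets of A: {}; so int(A) = {}
closure: X∖int(X∖A) = X∖{4} = {2, 1, 5, 3}
∂A = {2, 1, 5, 3} minus {} = {2, 1, 5, 3}

{2, 1, 5, 3}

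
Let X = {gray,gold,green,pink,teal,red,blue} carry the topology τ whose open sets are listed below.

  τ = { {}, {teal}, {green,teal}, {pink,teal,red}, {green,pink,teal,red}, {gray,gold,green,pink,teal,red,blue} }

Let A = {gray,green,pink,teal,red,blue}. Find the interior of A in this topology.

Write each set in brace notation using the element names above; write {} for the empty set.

{green,pink,teal,red}

open subsets of A: {}, {teal}, {green,teal}, {pink,teal,red}, {green,pink,teal,red}; so int(A) = {green,pink,teal,red}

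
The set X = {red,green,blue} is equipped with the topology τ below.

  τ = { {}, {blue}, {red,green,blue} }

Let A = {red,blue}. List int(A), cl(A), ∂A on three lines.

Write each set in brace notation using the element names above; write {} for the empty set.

int(A) = {blue}
cl(A)  = {red,green,blue}
∂A     = {red,green}

U open, U⊆A: {}, {blue}. int(A) = ⋃ = {blue}
X∖A={green}, int(X∖A)={}, hence cl(A)={red,green,blue}
∂A: remove int from cl → {red,green}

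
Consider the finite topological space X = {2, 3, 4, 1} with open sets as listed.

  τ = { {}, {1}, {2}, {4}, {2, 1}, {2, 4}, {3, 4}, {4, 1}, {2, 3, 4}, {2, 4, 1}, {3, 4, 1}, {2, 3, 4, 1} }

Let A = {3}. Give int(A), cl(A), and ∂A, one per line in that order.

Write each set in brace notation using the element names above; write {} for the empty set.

opens ⊆ A: {}; union → int = {}
complement {2, 4, 1}; its interior {2, 4, 1}; cl(A) = X∖{2, 4, 1} = {3}
boundary = {3} ∖ {} = {3}

int(A) = {}
cl(A)  = {3}
∂A     = {3}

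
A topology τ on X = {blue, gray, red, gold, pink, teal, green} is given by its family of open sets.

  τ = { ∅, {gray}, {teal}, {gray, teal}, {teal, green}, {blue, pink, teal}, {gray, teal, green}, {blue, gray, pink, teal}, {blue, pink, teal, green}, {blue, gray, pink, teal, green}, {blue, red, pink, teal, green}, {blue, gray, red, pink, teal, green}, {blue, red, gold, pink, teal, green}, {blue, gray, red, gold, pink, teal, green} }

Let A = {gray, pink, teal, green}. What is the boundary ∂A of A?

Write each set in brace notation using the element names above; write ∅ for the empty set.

opens ⊆ A: ∅, {gray}, {teal}, {teal, green}, {gray, teal}, {gray, teal, green}; union → int = {gray, teal, green}
complement {blue, red, gold}; its interior ∅; cl(A) = X∖∅ = {blue, gray, red, gold, pink, teal, green}
boundary = {blue, gray, red, gold, pink, teal, green} ∖ {gray, teal, green} = {blue, red, gold, pink}

{blue, red, gold, pink}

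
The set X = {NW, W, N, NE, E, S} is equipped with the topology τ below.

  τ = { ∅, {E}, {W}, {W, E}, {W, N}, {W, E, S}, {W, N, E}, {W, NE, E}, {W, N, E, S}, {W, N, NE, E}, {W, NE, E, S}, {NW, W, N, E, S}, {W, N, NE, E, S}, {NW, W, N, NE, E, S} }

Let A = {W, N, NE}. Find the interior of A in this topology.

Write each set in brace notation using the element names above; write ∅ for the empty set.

{W, N}

U open, U⊆A: ∅, {W}, {W, N}. int(A) = ⋃ = {W, N}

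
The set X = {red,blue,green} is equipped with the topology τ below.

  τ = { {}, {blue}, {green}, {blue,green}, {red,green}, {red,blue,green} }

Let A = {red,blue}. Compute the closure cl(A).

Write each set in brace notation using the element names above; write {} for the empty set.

closure: X∖int(X∖A) = X∖{green} = {red,blue}

{red,blue}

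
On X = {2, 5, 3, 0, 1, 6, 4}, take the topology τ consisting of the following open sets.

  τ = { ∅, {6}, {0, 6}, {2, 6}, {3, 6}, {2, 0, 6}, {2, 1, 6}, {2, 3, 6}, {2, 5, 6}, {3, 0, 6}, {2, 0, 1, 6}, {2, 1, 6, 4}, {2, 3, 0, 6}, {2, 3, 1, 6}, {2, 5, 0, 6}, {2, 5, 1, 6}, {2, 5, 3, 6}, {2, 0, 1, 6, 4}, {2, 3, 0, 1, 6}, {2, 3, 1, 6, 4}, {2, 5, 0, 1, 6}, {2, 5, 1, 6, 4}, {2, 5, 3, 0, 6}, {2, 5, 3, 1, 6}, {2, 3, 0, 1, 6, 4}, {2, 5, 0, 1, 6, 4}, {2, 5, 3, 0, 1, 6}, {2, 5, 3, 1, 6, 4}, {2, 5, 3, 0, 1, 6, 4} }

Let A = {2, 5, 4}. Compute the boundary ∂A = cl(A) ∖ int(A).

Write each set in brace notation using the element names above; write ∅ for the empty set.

{2, 5, 1, 4}

open subsets of A: ∅; so int(A) = ∅
closure: X∖int(X∖A) = X∖{3, 0, 6} = {2, 5, 1, 4}
∂A = {2, 5, 1, 4} minus ∅ = {2, 5, 1, 4}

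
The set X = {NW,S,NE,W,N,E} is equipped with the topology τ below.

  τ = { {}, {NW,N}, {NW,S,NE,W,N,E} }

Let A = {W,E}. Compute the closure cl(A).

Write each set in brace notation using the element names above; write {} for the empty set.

{S,NE,W,E}

complement {NW,S,NE,N}; its interior {NW,N}; cl(A) = X∖{NW,N} = {S,NE,W,E}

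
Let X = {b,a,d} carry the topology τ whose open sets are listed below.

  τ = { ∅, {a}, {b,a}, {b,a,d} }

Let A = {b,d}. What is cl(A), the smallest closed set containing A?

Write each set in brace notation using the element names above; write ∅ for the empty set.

closure: X∖int(X∖A) = X∖{a} = {b,d}

{b,d}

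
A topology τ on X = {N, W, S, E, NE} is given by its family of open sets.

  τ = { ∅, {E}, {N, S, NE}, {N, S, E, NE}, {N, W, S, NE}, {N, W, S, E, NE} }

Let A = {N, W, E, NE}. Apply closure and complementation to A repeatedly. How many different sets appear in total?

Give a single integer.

complement {S}; its interior ∅; cl(A) = X∖∅ = {N, W, S, E, NE}
With k = closure, c = complement:
  1. A     = {N, W, E, NE}
  2. kA    = {N, W, S, E, NE}
  3. cA    = {S}
  4. ckA   = ∅
  5. kcA   = {N, W, S, NE}
  6. ckcA  = {E}
k, c of each give nothing new

6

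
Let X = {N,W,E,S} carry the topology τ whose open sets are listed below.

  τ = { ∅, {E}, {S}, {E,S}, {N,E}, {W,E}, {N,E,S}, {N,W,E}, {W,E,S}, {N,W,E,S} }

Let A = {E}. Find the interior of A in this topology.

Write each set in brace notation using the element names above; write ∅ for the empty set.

{E}

interior: largest open inside A is {E} (from ∅, {E})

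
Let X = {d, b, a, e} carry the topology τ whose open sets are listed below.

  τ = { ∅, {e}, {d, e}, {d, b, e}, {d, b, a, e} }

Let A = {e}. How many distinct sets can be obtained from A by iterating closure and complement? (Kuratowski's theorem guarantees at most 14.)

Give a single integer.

closure: X∖int(X∖A) = X∖∅ = {d, b, a, e}
Let k=closure and c=complement:
  1. A     = {e}
  2. kA    = {d, b, a, e}
  3. cA    = {d, b, a}
  4. ckA   = ∅
— saturated at 4

4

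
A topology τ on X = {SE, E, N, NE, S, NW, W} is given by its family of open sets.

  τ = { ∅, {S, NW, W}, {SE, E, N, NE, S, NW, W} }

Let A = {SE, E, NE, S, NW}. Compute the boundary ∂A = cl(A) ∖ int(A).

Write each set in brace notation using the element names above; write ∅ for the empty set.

opens ⊆ A: ∅; union → int = ∅
complement {N, W}; its interior ∅; cl(A) = X∖∅ = {SE, E, N, NE, S, NW, W}
boundary = {SE, E, N, NE, S, NW, W} ∖ ∅ = {SE, E, N, NE, S, NW, W}

{SE, E, N, NE, S, NW, W}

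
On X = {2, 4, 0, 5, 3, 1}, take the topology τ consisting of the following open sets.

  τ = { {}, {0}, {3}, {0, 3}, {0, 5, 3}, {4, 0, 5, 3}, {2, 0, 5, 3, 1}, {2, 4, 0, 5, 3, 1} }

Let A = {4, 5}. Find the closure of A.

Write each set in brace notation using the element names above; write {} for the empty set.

{2, 4, 5, 1}

X∖A={2, 0, 3, 1}, int(X∖A)={0, 3}, hence cl(A)={2, 4, 5, 1}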